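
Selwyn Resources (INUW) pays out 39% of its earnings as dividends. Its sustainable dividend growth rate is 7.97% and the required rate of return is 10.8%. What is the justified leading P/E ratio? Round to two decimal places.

Justified leading P/E = b/(r−g) = 0.39/(0.108−0.0797) = 13.7809

13.78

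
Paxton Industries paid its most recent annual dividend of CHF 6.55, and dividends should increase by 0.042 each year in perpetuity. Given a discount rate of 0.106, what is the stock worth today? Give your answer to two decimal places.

CHF 106.64

Gordon growth model: P₀ = D₁/(r − g). D₁ = 6.55 × (1 + 0.042) = 6.8251.
P₀ = 6.8251 / (0.106 − 0.042) = 6.8251 / 0.064 = 106.6422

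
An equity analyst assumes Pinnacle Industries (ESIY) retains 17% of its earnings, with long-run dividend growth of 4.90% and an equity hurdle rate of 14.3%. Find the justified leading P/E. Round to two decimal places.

Payout ratio b = 1 − 0.17 = 0.83.
Justified leading P/E = b/(r−g) = 0.83/(0.143−0.049) = 8.8298

8.83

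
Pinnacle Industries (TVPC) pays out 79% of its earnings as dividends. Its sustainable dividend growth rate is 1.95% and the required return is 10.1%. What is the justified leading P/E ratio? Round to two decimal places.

9.69

Justified leading P/E = b/(r−g) = 0.79/(0.101−0.0195) = 9.6933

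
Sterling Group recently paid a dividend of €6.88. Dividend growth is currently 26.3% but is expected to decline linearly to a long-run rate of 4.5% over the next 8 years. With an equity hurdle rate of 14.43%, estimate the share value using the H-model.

€132.82

H-model: P₀ = D₀[(1+g_L) + H(g_S−g_L)]/(r−g_L), with H = 8/2 = 4.
P₀ = 6.88 × [(1+0.045) + 4×(0.263−0.045)] / (0.1443−0.045)
   = 6.88 × 1.9170 / 0.0993 = 132.8193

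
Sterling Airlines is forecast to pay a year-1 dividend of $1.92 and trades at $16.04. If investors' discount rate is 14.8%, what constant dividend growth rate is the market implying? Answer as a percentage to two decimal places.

2.83%

From P₀ = D₁/(r − g), the implied growth is g = r − D₁/P₀.
g = 0.148 − 1.92/16.04 = 0.148 − 0.11970 = 0.02830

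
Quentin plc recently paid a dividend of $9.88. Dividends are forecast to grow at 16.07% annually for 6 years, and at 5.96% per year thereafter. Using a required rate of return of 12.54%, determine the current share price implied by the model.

$257.63

Two-stage DDM. Project D₁…D_6 at 0.1607, terminal growth 0.0596, discount at r = 0.1254.
D_1 = 11.4677
D_2 = 13.3106
D_3 = 15.4496
D_4 = 17.9323
D_5 = 20.8141
D_6 = 24.1589
Terminal value at t=6: TV = D_7/(r−g) = 25.5988/(0.1254−0.0596) = 389.0388
P₀ = 11.4677/(1+0.1254)^1 + 13.3106/(1+0.1254)^2 + 15.4496/(1+0.1254)^3 + 17.9323/(1+0.1254)^4 + 20.8141/(1+0.1254)^5 + 24.1589/(1+0.1254)^6 + 389.0388/(1+0.1254)^6 = 257.6314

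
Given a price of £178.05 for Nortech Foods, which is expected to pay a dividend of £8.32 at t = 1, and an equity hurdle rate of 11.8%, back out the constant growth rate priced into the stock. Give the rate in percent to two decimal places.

From P₀ = D₁/(r − g), the implied growth is g = r − D₁/P₀.
g = 0.118 − 8.32/178.05 = 0.118 − 0.04673 = 0.07127

7.13%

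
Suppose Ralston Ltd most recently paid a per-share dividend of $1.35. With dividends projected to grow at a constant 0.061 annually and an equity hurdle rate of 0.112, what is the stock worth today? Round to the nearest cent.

$28.09

Gordon growth model: P₀ = D₁/(r − g). D₁ = 1.35 × (1 + 0.061) = 1.4324.
P₀ = 1.4324 / (0.112 − 0.061) = 1.4324 / 0.051 = 28.0853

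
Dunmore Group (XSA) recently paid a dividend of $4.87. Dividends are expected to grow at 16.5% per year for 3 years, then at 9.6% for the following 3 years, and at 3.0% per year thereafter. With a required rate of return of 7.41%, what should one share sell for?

Three-stage DDM. Project D₁…D_6; terminal Gordon value at t=6 with g = 0.03; discount at r = 0.0741.
D_1 = 5.6736
D_2 = 6.6097
D_3 = 7.7003
D_4 = 8.4395
D_5 = 9.2497
D_6 = 10.1377
TV_6 = 10.4418/(0.0741−0.03) = 236.7756
P₀ = Σ Dₜ/(1+r)ᵗ + TV_6/(1+r)^6 = 190.8324

$190.83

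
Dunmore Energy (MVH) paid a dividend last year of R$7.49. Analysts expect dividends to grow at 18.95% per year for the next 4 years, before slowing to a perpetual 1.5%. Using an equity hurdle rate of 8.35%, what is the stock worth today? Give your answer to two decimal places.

Two-stage DDM. Project D₁…D_4 at 0.1895, terminal growth 0.015, discount at r = 0.0835.
D_1 = 8.9094
D_2 = 10.5977
D_3 = 12.6059
D_4 = 14.9948
Terminal value at t=4: TV = D_5/(r−g) = 15.2197/(0.0835−0.015) = 222.1852
P₀ = 8.9094/(1+0.0835)^1 + 10.5977/(1+0.0835)^2 + 12.6059/(1+0.0835)^3 + 14.9948/(1+0.0835)^4 + 222.1852/(1+0.0835)^4 = 199.2529

R$199.25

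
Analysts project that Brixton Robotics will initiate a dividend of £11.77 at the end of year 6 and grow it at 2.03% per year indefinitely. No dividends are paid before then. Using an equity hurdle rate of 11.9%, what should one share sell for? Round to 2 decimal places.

Deferred-dividend DDM. At t=5 the remaining stream is a growing perpetuity with first payment D_6 = 11.77.
V_5 = D_6/(r−g) = 11.77/(0.119−0.0203) = 119.2503
P₀ = V_5/(1+r)^5 = 119.2503/(1+0.119)^5 = 67.9687

£67.97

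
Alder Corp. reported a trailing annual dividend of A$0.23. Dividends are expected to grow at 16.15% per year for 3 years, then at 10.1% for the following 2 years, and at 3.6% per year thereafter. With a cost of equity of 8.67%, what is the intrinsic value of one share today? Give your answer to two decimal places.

A$7.25

Three-stage DDM. Project D₁…D_5; terminal Gordon value at t=5 with g = 0.036; discount at r = 0.0867.
D_1 = 0.2671
D_2 = 0.3103
D_3 = 0.3604
D_4 = 0.3968
D_5 = 0.4369
TV_5 = 0.4526/(0.0867−0.036) = 8.9271
P₀ = Σ Dₜ/(1+r)ᵗ + TV_5/(1+r)^5 = 7.2529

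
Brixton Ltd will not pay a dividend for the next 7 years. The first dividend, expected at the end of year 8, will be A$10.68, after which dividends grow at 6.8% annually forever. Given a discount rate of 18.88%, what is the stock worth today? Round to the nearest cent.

Deferred-dividend DDM. At t=7 the remaining stream is a growing perpetuity with first payment D_8 = 10.68.
V_7 = D_8/(r−g) = 10.68/(0.1888−0.068) = 88.4106
P₀ = V_7/(1+r)^7 = 88.4106/(1+0.1888)^7 = 26.3477

A$26.35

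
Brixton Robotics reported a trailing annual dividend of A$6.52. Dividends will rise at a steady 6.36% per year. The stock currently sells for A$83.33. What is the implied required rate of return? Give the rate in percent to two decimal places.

Rearranging the constant-growth DDM: r = D₁/P₀ + g.
D₁ = 6.52 × (1 + 0.0636) = 6.9347.
r = 6.9347 / 83.33 + 0.0636 = 0.08322 + 0.0636 = 0.14682

14.68%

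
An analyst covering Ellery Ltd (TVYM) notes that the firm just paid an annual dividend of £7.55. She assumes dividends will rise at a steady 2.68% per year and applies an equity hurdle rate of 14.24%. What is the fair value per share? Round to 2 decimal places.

Gordon growth model: P₀ = D₁/(r − g). D₁ = 7.55 × (1 + 0.0268) = 7.7523.
P₀ = 7.7523 / (0.1424 − 0.0268) = 7.7523 / 0.1156 = 67.0618

£67.06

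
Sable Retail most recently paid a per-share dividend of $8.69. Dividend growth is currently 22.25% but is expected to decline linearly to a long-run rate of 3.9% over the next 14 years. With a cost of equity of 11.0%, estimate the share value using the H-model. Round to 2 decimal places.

H-model: P₀ = D₀[(1+g_L) + H(g_S−g_L)]/(r−g_L), with H = 14/2 = 7.
P₀ = 8.69 × [(1+0.039) + 7×(0.2225−0.039)] / (0.11−0.039)
   = 8.69 × 2.3235 / 0.071 = 284.3833

$284.38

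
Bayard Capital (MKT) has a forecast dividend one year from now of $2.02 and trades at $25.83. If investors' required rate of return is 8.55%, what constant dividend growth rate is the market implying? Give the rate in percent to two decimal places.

0.73%

From P₀ = D₁/(r − g), the implied growth is g = r − D₁/P₀.
g = 0.0855 − 2.02/25.83 = 0.0855 − 0.07820 = 0.00730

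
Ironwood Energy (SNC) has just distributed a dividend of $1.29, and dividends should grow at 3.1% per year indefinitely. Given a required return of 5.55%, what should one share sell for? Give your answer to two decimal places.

Gordon growth model: P₀ = D₁/(r − g). D₁ = 1.29 × (1 + 0.031) = 1.3300.
P₀ = 1.3300 / (0.0555 − 0.031) = 1.3300 / 0.0245 = 54.2853

$54.29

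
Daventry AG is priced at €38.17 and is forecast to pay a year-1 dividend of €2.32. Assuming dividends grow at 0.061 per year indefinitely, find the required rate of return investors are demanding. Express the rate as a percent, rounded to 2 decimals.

12.18%

Rearranging the constant-growth DDM: r = D₁/P₀ + g.
r = 2.3200 / 38.17 + 0.061 = 0.06078 + 0.061 = 0.12178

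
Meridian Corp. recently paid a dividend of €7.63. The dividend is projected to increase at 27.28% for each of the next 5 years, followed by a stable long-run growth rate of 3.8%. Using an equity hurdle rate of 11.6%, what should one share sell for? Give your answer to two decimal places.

Two-stage DDM. Project D₁…D_5 at 0.2728, terminal growth 0.038, discount at r = 0.116.
D_1 = 9.7115
D_2 = 12.3608
D_3 = 15.7328
D_4 = 20.0247
D_5 = 25.4874
Terminal value at t=5: TV = D_6/(r−g) = 26.4559/(0.116−0.038) = 339.1783
P₀ = 9.7115/(1+0.116)^1 + 12.3608/(1+0.116)^2 + 15.7328/(1+0.116)^3 + 20.0247/(1+0.116)^4 + 25.4874/(1+0.116)^5 + 339.1783/(1+0.116)^5 = 253.5114

€253.51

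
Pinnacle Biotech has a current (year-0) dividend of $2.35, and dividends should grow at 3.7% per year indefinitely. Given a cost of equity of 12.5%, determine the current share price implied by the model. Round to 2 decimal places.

Gordon growth model: P₀ = D₁/(r − g). D₁ = 2.35 × (1 + 0.037) = 2.4369.
P₀ = 2.4369 / (0.125 − 0.037) = 2.4369 / 0.088 = 27.6926

$27.69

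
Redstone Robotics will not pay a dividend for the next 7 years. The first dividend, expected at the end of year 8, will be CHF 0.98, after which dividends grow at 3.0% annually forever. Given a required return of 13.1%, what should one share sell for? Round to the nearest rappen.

Deferred-dividend DDM. At t=7 the remaining stream is a growing perpetuity with first payment D_8 = 0.98.
V_7 = D_8/(r−g) = 0.98/(0.131−0.03) = 9.7030
P₀ = V_7/(1+r)^7 = 9.7030/(1+0.131)^7 = 4.0989

CHF 4.10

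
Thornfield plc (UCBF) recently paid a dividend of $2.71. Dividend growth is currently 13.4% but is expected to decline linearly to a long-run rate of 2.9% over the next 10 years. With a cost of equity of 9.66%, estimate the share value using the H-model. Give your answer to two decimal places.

H-model: P₀ = D₀[(1+g_L) + H(g_S−g_L)]/(r−g_L), with H = 10/2 = 5.
P₀ = 2.71 × [(1+0.029) + 5×(0.134−0.029)] / (0.0966−0.029)
   = 2.71 × 1.5540 / 0.0676 = 62.2979

$62.30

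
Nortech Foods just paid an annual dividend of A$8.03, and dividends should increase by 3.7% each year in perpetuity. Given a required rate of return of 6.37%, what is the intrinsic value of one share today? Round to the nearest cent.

A$311.88

Gordon growth model: P₀ = D₁/(r − g). D₁ = 8.03 × (1 + 0.037) = 8.3271.
P₀ = 8.3271 / (0.0637 − 0.037) = 8.3271 / 0.0267 = 311.8768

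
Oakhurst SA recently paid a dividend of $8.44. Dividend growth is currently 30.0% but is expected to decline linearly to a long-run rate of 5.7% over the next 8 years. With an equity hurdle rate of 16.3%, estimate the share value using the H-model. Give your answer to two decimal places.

H-model: P₀ = D₀[(1+g_L) + H(g_S−g_L)]/(r−g_L), with H = 8/2 = 4.
P₀ = 8.44 × [(1+0.057) + 4×(0.3−0.057)] / (0.163−0.057)
   = 8.44 × 2.0290 / 0.106 = 161.5543

$161.55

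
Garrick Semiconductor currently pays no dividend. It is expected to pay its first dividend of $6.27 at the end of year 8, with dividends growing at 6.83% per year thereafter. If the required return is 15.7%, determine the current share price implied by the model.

$25.47

Deferred-dividend DDM. At t=7 the remaining stream is a growing perpetuity with first payment D_8 = 6.27.
V_7 = D_8/(r−g) = 6.27/(0.157−0.0683) = 70.6877
P₀ = V_7/(1+r)^7 = 70.6877/(1+0.157)^7 = 25.4689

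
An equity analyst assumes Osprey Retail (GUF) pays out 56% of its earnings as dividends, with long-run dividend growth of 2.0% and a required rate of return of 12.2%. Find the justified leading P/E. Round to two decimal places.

5.49

Justified leading P/E = b/(r−g) = 0.56/(0.122−0.02) = 5.4902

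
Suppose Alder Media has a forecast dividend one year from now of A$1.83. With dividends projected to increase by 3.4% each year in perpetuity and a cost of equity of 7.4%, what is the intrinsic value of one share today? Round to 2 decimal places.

Gordon growth model: P₀ = D₁/(r − g), with D₁ = 1.83 given directly.
P₀ = 1.8300 / (0.074 − 0.034) = 1.8300 / 0.04 = 45.7500

A$45.75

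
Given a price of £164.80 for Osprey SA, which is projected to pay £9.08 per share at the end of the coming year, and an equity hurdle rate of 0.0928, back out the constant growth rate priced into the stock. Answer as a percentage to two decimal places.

From P₀ = D₁/(r − g), the implied growth is g = r − D₁/P₀.
g = 0.0928 − 9.08/164.80 = 0.0928 − 0.05510 = 0.03770

3.77%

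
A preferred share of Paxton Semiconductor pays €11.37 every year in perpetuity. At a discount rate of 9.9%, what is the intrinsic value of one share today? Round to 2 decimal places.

Zero-growth DDM (perpetuity): P₀ = D/r = 11.37 / 0.099 = 114.8485

€114.85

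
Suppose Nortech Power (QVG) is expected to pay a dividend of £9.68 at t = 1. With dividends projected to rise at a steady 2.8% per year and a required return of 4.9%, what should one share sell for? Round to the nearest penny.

£460.95

Gordon growth model: P₀ = D₁/(r − g), with D₁ = 9.68 given directly.
P₀ = 9.6800 / (0.049 − 0.028) = 9.6800 / 0.021 = 460.9524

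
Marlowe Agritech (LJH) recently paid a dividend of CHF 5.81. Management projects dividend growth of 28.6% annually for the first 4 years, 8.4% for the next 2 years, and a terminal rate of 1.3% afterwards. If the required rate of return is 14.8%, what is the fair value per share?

Three-stage DDM. Project D₁…D_6; terminal Gordon value at t=6 with g = 0.013; discount at r = 0.148.
D_1 = 7.4717
D_2 = 9.6086
D_3 = 12.3566
D_4 = 15.8906
D_5 = 17.2254
D_6 = 18.6723
TV_6 = 18.9151/(0.148−0.013) = 140.1117
P₀ = Σ Dₜ/(1+r)ᵗ + TV_6/(1+r)^6 = 109.1217

CHF 109.12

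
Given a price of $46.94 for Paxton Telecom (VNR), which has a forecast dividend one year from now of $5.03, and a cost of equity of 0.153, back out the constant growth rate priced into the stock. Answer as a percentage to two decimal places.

From P₀ = D₁/(r − g), the implied growth is g = r − D₁/P₀.
g = 0.153 − 5.03/46.94 = 0.153 − 0.10716 = 0.04584

4.58%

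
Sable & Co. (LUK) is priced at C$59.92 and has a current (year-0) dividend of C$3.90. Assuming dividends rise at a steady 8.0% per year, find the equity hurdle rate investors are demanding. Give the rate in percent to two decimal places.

15.03%

Rearranging the constant-growth DDM: r = D₁/P₀ + g.
D₁ = 3.90 × (1 + 0.08) = 4.2120.
r = 4.2120 / 59.92 + 0.08 = 0.07029 + 0.08 = 0.15029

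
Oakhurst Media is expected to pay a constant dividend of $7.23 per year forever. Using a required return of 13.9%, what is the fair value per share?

$52.01

Zero-growth DDM (perpetuity): P₀ = D/r = 7.23 / 0.139 = 52.0144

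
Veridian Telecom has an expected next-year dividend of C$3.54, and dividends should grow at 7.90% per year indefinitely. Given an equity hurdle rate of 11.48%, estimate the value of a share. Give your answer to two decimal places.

Gordon growth model: P₀ = D₁/(r − g), with D₁ = 3.54 given directly.
P₀ = 3.5400 / (0.1148 − 0.079) = 3.5400 / 0.0358 = 98.8827

C$98.88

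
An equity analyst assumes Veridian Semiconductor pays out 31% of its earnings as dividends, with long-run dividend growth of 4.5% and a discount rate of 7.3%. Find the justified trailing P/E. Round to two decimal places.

11.57

Justified trailing P/E = b(1+g)/(r−g) = 0.31×(1+0.045)/(0.073−0.045) = 11.5696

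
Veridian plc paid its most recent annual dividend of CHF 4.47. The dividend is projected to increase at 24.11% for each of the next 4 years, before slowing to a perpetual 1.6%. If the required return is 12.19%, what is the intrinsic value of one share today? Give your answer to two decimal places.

Two-stage DDM. Project D₁…D_4 at 0.2411, terminal growth 0.016, discount at r = 0.1219.
D_1 = 5.5477
D_2 = 6.8853
D_3 = 8.5453
D_4 = 10.6056
Terminal value at t=4: TV = D_5/(r−g) = 10.7753/(0.1219−0.016) = 101.7495
P₀ = 5.5477/(1+0.1219)^1 + 6.8853/(1+0.1219)^2 + 8.5453/(1+0.1219)^3 + 10.6056/(1+0.1219)^4 + 101.7495/(1+0.1219)^4 = 87.3880

CHF 87.39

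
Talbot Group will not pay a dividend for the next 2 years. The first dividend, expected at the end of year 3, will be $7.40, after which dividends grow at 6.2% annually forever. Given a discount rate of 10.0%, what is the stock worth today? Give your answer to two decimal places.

Deferred-dividend DDM. At t=2 the remaining stream is a growing perpetuity with first payment D_3 = 7.40.
V_2 = D_3/(r−g) = 7.40/(0.1−0.062) = 194.7368
P₀ = V_2/(1+r)^2 = 194.7368/(1+0.1)^2 = 160.9395

$160.94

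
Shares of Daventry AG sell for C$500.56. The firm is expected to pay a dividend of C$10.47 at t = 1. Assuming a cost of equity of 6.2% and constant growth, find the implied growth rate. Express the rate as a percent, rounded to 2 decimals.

From P₀ = D₁/(r − g), the implied growth is g = r − D₁/P₀.
g = 0.062 − 10.47/500.56 = 0.062 − 0.02092 = 0.04108

4.11%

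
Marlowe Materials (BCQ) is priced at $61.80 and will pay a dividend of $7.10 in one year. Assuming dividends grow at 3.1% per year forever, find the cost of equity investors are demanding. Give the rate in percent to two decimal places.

14.59%

Rearranging the constant-growth DDM: r = D₁/P₀ + g.
r = 7.1000 / 61.80 + 0.031 = 0.11489 + 0.031 = 0.14589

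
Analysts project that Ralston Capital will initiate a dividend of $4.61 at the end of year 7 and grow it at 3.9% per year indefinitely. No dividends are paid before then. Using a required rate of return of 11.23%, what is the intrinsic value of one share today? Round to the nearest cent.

$33.21

Deferred-dividend DDM. At t=6 the remaining stream is a growing perpetuity with first payment D_7 = 4.61.
V_6 = D_7/(r−g) = 4.61/(0.1123−0.039) = 62.8922
P₀ = V_6/(1+r)^6 = 62.8922/(1+0.1123)^6 = 33.2097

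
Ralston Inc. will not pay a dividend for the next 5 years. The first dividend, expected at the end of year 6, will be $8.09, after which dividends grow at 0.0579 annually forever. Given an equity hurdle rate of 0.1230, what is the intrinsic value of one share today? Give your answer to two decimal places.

$69.58

Deferred-dividend DDM. At t=5 the remaining stream is a growing perpetuity with first payment D_6 = 8.09.
V_5 = D_6/(r−g) = 8.09/(0.123−0.0579) = 124.2704
P₀ = V_5/(1+r)^5 = 124.2704/(1+0.123)^5 = 69.5775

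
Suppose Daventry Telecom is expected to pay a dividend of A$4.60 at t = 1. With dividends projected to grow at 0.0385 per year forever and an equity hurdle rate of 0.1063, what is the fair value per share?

Gordon growth model: P₀ = D₁/(r − g), with D₁ = 4.60 given directly.
P₀ = 4.6000 / (0.1063 − 0.0385) = 4.6000 / 0.0678 = 67.8466

A$67.85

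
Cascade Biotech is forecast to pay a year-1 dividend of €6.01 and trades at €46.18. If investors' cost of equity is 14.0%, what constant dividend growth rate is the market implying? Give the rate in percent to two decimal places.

From P₀ = D₁/(r − g), the implied growth is g = r − D₁/P₀.
g = 0.14 − 6.01/46.18 = 0.14 − 0.13014 = 0.00986

0.99%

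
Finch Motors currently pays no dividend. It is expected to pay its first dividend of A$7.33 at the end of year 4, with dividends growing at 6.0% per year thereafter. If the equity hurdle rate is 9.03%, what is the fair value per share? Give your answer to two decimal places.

A$186.65

Deferred-dividend DDM. At t=3 the remaining stream is a growing perpetuity with first payment D_4 = 7.33.
V_3 = D_4/(r−g) = 7.33/(0.0903−0.06) = 241.9142
P₀ = V_3/(1+r)^3 = 241.9142/(1+0.0903)^3 = 186.6480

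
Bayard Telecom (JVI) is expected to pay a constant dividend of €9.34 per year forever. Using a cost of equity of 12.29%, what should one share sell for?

€76.00

Zero-growth DDM (perpetuity): P₀ = D/r = 9.34 / 0.1229 = 75.9967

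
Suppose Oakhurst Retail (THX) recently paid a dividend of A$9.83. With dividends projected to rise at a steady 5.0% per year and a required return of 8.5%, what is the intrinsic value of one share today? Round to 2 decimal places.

Gordon growth model: P₀ = D₁/(r − g). D₁ = 9.83 × (1 + 0.05) = 10.3215.
P₀ = 10.3215 / (0.085 − 0.05) = 10.3215 / 0.035 = 294.9000

A$294.90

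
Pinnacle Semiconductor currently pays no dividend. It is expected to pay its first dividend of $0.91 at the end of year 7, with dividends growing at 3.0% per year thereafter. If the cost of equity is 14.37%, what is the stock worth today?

$3.58

Deferred-dividend DDM. At t=6 the remaining stream is a growing perpetuity with first payment D_7 = 0.91.
V_6 = D_7/(r−g) = 0.91/(0.1437−0.03) = 8.0035
P₀ = V_6/(1+r)^6 = 8.0035/(1+0.1437)^6 = 3.5761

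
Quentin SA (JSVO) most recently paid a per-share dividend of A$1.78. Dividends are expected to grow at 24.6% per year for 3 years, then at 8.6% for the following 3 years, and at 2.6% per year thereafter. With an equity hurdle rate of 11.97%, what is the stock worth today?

Three-stage DDM. Project D₁…D_6; terminal Gordon value at t=6 with g = 0.026; discount at r = 0.1197.
D_1 = 2.2179
D_2 = 2.7635
D_3 = 3.4433
D_4 = 3.7394
D_5 = 4.0610
D_6 = 4.4103
TV_6 = 4.5249/(0.1197−0.026) = 48.2916
P₀ = Σ Dₜ/(1+r)ᵗ + TV_6/(1+r)^6 = 38.0676

A$38.07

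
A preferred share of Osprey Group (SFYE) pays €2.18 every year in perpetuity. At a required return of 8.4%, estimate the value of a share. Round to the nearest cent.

€25.95

Zero-growth DDM (perpetuity): P₀ = D/r = 2.18 / 0.084 = 25.9524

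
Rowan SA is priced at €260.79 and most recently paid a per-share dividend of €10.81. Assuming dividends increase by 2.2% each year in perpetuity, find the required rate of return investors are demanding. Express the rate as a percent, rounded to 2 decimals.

6.44%

Rearranging the constant-growth DDM: r = D₁/P₀ + g.
D₁ = 10.81 × (1 + 0.022) = 11.0478.
r = 11.0478 / 260.79 + 0.022 = 0.04236 + 0.022 = 0.06436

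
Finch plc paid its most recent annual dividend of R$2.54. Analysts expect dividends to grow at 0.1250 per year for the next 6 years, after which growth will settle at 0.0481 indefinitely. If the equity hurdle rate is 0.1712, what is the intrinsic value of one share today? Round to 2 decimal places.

Two-stage DDM. Project D₁…D_6 at 0.125, terminal growth 0.0481, discount at r = 0.1712.
D_1 = 2.8575
D_2 = 3.2147
D_3 = 3.6165
D_4 = 4.0686
D_5 = 4.5772
D_6 = 5.1493
Terminal value at t=6: TV = D_7/(r−g) = 5.3970/(0.1712−0.0481) = 43.8423
P₀ = 2.8575/(1+0.1712)^1 + 3.2147/(1+0.1712)^2 + 3.6165/(1+0.1712)^3 + 4.0686/(1+0.1712)^4 + 4.5772/(1+0.1712)^5 + 5.1493/(1+0.1712)^6 + 43.8423/(1+0.1712)^6 = 30.2555

R$30.26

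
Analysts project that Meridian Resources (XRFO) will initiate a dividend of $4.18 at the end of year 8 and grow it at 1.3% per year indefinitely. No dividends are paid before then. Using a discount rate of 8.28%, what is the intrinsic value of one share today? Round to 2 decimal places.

$34.31

Deferred-dividend DDM. At t=7 the remaining stream is a growing perpetuity with first payment D_8 = 4.18.
V_7 = D_8/(r−g) = 4.18/(0.0828−0.013) = 59.8854
P₀ = V_7/(1+r)^7 = 59.8854/(1+0.0828)^7 = 34.3149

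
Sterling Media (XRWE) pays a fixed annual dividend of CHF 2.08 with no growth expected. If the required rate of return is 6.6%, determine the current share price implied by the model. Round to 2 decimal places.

Zero-growth DDM (perpetuity): P₀ = D/r = 2.08 / 0.066 = 31.5152

CHF 31.52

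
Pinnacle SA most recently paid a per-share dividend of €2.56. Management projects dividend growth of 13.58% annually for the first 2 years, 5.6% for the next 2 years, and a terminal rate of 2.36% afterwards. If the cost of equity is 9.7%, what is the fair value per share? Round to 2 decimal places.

€46.04

Three-stage DDM. Project D₁…D_4; terminal Gordon value at t=4 with g = 0.0236; discount at r = 0.097.
D_1 = 2.9076
D_2 = 3.3025
D_3 = 3.4874
D_4 = 3.6827
TV_4 = 3.7697/(0.097−0.0236) = 51.3577
P₀ = Σ Dₜ/(1+r)ᵗ + TV_4/(1+r)^4 = 46.0429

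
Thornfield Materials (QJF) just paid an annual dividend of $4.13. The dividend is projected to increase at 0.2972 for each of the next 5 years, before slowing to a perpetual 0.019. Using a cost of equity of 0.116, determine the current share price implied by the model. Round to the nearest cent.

$125.23

Two-stage DDM. Project D₁…D_5 at 0.2972, terminal growth 0.019, discount at r = 0.116.
D_1 = 5.3574
D_2 = 6.9497
D_3 = 9.0151
D_4 = 11.6944
D_5 = 15.1700
Terminal value at t=5: TV = D_6/(r−g) = 15.4582/(0.116−0.019) = 159.3629
P₀ = 5.3574/(1+0.116)^1 + 6.9497/(1+0.116)^2 + 9.0151/(1+0.116)^3 + 11.6944/(1+0.116)^4 + 15.1700/(1+0.116)^5 + 159.3629/(1+0.116)^5 = 125.2279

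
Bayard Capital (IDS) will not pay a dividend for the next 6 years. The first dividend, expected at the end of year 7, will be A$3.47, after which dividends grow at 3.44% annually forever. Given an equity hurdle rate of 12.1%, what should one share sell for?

Deferred-dividend DDM. At t=6 the remaining stream is a growing perpetuity with first payment D_7 = 3.47.
V_6 = D_7/(r−g) = 3.47/(0.121−0.0344) = 40.0693
P₀ = V_6/(1+r)^6 = 40.0693/(1+0.121)^6 = 20.1919

A$20.19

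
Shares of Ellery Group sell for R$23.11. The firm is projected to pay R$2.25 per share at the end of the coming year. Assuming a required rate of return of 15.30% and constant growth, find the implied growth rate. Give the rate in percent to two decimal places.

5.56%

From P₀ = D₁/(r − g), the implied growth is g = r − D₁/P₀.
g = 0.153 − 2.25/23.11 = 0.153 − 0.09736 = 0.05564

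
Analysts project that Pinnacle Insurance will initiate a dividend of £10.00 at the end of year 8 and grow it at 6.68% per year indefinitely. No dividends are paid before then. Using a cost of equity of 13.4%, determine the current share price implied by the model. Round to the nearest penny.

Deferred-dividend DDM. At t=7 the remaining stream is a growing perpetuity with first payment D_8 = 10.00.
V_7 = D_8/(r−g) = 10.00/(0.134−0.0668) = 148.8095
P₀ = V_7/(1+r)^7 = 148.8095/(1+0.134)^7 = 61.7077

£61.71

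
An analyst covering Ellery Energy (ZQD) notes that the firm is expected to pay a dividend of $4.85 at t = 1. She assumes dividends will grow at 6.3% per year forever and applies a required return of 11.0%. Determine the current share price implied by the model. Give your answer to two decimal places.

$103.19

Gordon growth model: P₀ = D₁/(r − g), with D₁ = 4.85 given directly.
P₀ = 4.8500 / (0.11 − 0.063) = 4.8500 / 0.047 = 103.1915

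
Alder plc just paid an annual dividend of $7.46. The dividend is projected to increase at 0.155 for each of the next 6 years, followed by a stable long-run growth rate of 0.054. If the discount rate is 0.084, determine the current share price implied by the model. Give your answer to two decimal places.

Two-stage DDM. Project D₁…D_6 at 0.155, terminal growth 0.054, discount at r = 0.084.
D_1 = 8.6163
D_2 = 9.9518
D_3 = 11.4944
D_4 = 13.2760
D_5 = 15.3338
D_6 = 17.7105
Terminal value at t=6: TV = D_7/(r−g) = 18.6669/(0.084−0.054) = 622.2288
P₀ = 8.6163/(1+0.084)^1 + 9.9518/(1+0.084)^2 + 11.4944/(1+0.084)^3 + 13.2760/(1+0.084)^4 + 15.3338/(1+0.084)^5 + 17.7105/(1+0.084)^6 + 622.2288/(1+0.084)^6 = 439.7253

$439.73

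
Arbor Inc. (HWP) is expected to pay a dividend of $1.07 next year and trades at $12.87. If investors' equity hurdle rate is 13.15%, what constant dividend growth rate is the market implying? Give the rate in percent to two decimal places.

From P₀ = D₁/(r − g), the implied growth is g = r − D₁/P₀.
g = 0.1315 − 1.07/12.87 = 0.1315 − 0.08314 = 0.04836

4.84%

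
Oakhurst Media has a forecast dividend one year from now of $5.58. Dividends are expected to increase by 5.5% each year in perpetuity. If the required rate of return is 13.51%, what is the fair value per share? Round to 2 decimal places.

Gordon growth model: P₀ = D₁/(r − g), with D₁ = 5.58 given directly.
P₀ = 5.5800 / (0.1351 − 0.055) = 5.5800 / 0.0801 = 69.6629

$69.66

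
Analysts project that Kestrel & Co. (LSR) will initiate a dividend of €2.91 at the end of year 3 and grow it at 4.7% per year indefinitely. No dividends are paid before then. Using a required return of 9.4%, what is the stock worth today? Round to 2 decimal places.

€51.73

Deferred-dividend DDM. At t=2 the remaining stream is a growing perpetuity with first payment D_3 = 2.91.
V_2 = D_3/(r−g) = 2.91/(0.094−0.047) = 61.9149
P₀ = V_2/(1+r)^2 = 61.9149/(1+0.094)^2 = 51.7321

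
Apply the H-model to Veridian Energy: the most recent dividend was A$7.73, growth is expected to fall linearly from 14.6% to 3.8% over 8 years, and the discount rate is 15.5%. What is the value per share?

A$97.12

H-model: P₀ = D₀[(1+g_L) + H(g_S−g_L)]/(r−g_L), with H = 8/2 = 4.
P₀ = 7.73 × [(1+0.038) + 4×(0.146−0.038)] / (0.155−0.038)
   = 7.73 × 1.4700 / 0.117 = 97.1205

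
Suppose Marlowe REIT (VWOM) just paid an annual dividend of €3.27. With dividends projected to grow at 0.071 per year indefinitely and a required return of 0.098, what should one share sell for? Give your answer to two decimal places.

Gordon growth model: P₀ = D₁/(r − g). D₁ = 3.27 × (1 + 0.071) = 3.5022.
P₀ = 3.5022 / (0.098 − 0.071) = 3.5022 / 0.027 = 129.7100

€129.71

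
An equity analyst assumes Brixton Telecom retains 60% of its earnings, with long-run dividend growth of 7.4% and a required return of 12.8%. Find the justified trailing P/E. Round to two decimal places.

Payout ratio b = 1 − 0.60 = 0.40.
Justified trailing P/E = b(1+g)/(r−g) = 0.40×(1+0.074)/(0.128−0.074) = 7.9556

7.96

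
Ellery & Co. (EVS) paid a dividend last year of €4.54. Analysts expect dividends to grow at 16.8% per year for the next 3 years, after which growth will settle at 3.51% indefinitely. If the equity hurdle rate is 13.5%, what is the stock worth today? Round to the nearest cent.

€65.69

Two-stage DDM. Project D₁…D_3 at 0.168, terminal growth 0.0351, discount at r = 0.135.
D_1 = 5.3027
D_2 = 6.1936
D_3 = 7.2341
Terminal value at t=3: TV = D_4/(r−g) = 7.4880/(0.135−0.0351) = 74.9551
P₀ = 5.3027/(1+0.135)^1 + 6.1936/(1+0.135)^2 + 7.2341/(1+0.135)^3 + 74.9551/(1+0.135)^3 = 65.6916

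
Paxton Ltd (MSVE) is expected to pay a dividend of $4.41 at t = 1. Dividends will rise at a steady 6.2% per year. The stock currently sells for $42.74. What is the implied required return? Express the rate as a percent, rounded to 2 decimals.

16.52%

Rearranging the constant-growth DDM: r = D₁/P₀ + g.
r = 4.4100 / 42.74 + 0.062 = 0.10318 + 0.062 = 0.16518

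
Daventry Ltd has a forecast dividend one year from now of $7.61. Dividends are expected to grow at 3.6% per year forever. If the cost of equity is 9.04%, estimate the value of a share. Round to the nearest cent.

$139.89

Gordon growth model: P₀ = D₁/(r − g), with D₁ = 7.61 given directly.
P₀ = 7.6100 / (0.0904 − 0.036) = 7.6100 / 0.0544 = 139.8897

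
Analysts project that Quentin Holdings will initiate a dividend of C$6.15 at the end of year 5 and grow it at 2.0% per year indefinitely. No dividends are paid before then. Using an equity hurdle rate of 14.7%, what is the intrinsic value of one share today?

Deferred-dividend DDM. At t=4 the remaining stream is a growing perpetuity with first payment D_5 = 6.15.
V_4 = D_5/(r−g) = 6.15/(0.147−0.02) = 48.4252
P₀ = V_4/(1+r)^4 = 48.4252/(1+0.147)^4 = 27.9781

C$27.98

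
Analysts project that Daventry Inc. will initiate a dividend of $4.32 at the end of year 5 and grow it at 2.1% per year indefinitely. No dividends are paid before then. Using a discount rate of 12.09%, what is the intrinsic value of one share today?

$27.39

Deferred-dividend DDM. At t=4 the remaining stream is a growing perpetuity with first payment D_5 = 4.32.
V_4 = D_5/(r−g) = 4.32/(0.1209−0.021) = 43.2432
P₀ = V_4/(1+r)^4 = 43.2432/(1+0.1209)^4 = 27.3937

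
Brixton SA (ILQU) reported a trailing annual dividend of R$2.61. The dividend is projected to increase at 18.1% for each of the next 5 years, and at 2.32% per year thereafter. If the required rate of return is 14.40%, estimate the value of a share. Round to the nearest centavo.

R$40.29

Two-stage DDM. Project D₁…D_5 at 0.181, terminal growth 0.0232, discount at r = 0.144.
D_1 = 3.0824
D_2 = 3.6403
D_3 = 4.2992
D_4 = 5.0774
D_5 = 5.9964
Terminal value at t=5: TV = D_6/(r−g) = 6.1355/(0.144−0.0232) = 50.7906
P₀ = 3.0824/(1+0.144)^1 + 3.6403/(1+0.144)^2 + 4.2992/(1+0.144)^3 + 5.0774/(1+0.144)^4 + 5.9964/(1+0.144)^5 + 50.7906/(1+0.144)^5 = 40.2933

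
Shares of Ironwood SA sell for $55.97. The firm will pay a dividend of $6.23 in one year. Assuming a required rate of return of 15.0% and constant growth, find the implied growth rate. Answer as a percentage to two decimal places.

3.87%

From P₀ = D₁/(r − g), the implied growth is g = r − D₁/P₀.
g = 0.15 − 6.23/55.97 = 0.15 − 0.11131 = 0.03869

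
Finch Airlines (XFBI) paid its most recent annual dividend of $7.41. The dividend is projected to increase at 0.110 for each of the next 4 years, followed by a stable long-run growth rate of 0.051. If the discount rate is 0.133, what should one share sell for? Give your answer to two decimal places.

Two-stage DDM. Project D₁…D_4 at 0.11, terminal growth 0.051, discount at r = 0.133.
D_1 = 8.2251
D_2 = 9.1299
D_3 = 10.1341
D_4 = 11.2489
Terminal value at t=4: TV = D_5/(r−g) = 11.8226/(0.133−0.051) = 144.1780
P₀ = 8.2251/(1+0.133)^1 + 9.1299/(1+0.133)^2 + 10.1341/(1+0.133)^3 + 11.2489/(1+0.133)^4 + 144.1780/(1+0.133)^4 = 115.6602

$115.66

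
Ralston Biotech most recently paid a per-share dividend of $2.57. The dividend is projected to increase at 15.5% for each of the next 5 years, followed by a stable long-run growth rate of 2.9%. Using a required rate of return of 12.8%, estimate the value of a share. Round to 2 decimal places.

Two-stage DDM. Project D₁…D_5 at 0.155, terminal growth 0.029, discount at r = 0.128.
D_1 = 2.9684
D_2 = 3.4284
D_3 = 3.9599
D_4 = 4.5736
D_5 = 5.2825
Terminal value at t=5: TV = D_6/(r−g) = 5.4357/(0.128−0.029) = 54.9064
P₀ = 2.9684/(1+0.128)^1 + 3.4284/(1+0.128)^2 + 3.9599/(1+0.128)^3 + 4.5736/(1+0.128)^4 + 5.2825/(1+0.128)^5 + 54.9064/(1+0.128)^5 = 43.8689

$43.87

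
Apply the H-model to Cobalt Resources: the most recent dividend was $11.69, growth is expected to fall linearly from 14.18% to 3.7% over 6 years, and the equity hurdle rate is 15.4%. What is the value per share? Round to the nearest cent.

H-model: P₀ = D₀[(1+g_L) + H(g_S−g_L)]/(r−g_L), with H = 6/2 = 3.
P₀ = 11.69 × [(1+0.037) + 3×(0.1418−0.037)] / (0.154−0.037)
   = 11.69 × 1.3514 / 0.117 = 135.0245

$135.02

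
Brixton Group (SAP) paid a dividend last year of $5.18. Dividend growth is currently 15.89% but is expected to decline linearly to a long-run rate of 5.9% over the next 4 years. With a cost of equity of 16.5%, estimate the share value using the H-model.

H-model: P₀ = D₀[(1+g_L) + H(g_S−g_L)]/(r−g_L), with H = 4/2 = 2.
P₀ = 5.18 × [(1+0.059) + 2×(0.1589−0.059)] / (0.165−0.059)
   = 5.18 × 1.2588 / 0.106 = 61.5149

$61.51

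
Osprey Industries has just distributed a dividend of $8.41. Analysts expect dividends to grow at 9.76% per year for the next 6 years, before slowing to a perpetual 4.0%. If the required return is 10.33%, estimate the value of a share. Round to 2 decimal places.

$183.50

Two-stage DDM. Project D₁…D_6 at 0.0976, terminal growth 0.04, discount at r = 0.1033.
D_1 = 9.2308
D_2 = 10.1317
D_3 = 11.1206
D_4 = 12.2060
D_5 = 13.3973
D_6 = 14.7048
Terminal value at t=6: TV = D_7/(r−g) = 15.2930/(0.1033−0.04) = 241.5963
P₀ = 9.2308/(1+0.1033)^1 + 10.1317/(1+0.1033)^2 + 11.1206/(1+0.1033)^3 + 12.2060/(1+0.1033)^4 + 13.3973/(1+0.1033)^5 + 14.7048/(1+0.1033)^6 + 241.5963/(1+0.1033)^6 = 183.5010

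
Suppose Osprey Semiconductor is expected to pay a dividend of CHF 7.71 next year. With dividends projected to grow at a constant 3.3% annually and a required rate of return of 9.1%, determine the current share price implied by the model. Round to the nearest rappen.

CHF 132.93

Gordon growth model: P₀ = D₁/(r − g), with D₁ = 7.71 given directly.
P₀ = 7.7100 / (0.091 − 0.033) = 7.7100 / 0.058 = 132.9310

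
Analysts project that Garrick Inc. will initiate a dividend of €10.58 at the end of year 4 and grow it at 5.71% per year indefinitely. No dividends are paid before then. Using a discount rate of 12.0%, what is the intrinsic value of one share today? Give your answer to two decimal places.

Deferred-dividend DDM. At t=3 the remaining stream is a growing perpetuity with first payment D_4 = 10.58.
V_3 = D_4/(r−g) = 10.58/(0.12−0.0571) = 168.2035
P₀ = V_3/(1+r)^3 = 168.2035/(1+0.12)^3 = 119.7239

€119.72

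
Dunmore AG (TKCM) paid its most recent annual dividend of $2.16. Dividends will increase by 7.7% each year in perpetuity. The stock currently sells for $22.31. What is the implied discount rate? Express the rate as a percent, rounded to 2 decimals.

Rearranging the constant-growth DDM: r = D₁/P₀ + g.
D₁ = 2.16 × (1 + 0.077) = 2.3263.
r = 2.3263 / 22.31 + 0.077 = 0.10427 + 0.077 = 0.18127

18.13%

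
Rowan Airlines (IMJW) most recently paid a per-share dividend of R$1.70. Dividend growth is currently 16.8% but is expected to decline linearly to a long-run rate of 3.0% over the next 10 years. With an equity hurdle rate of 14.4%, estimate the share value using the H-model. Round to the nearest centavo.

R$25.65

H-model: P₀ = D₀[(1+g_L) + H(g_S−g_L)]/(r−g_L), with H = 10/2 = 5.
P₀ = 1.70 × [(1+0.03) + 5×(0.168−0.03)] / (0.144−0.03)
   = 1.70 × 1.7200 / 0.114 = 25.6491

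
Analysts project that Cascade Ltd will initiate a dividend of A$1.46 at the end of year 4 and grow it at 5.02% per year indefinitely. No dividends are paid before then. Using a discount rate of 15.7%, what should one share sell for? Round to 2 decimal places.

Deferred-dividend DDM. At t=3 the remaining stream is a growing perpetuity with first payment D_4 = 1.46.
V_3 = D_4/(r−g) = 1.46/(0.157−0.0502) = 13.6704
P₀ = V_3/(1+r)^3 = 13.6704/(1+0.157)^3 = 8.8264

A$8.83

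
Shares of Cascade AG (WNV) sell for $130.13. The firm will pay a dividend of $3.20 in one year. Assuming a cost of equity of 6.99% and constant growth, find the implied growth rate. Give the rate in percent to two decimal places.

4.53%

From P₀ = D₁/(r − g), the implied growth is g = r − D₁/P₀.
g = 0.0699 − 3.20/130.13 = 0.0699 − 0.02459 = 0.04531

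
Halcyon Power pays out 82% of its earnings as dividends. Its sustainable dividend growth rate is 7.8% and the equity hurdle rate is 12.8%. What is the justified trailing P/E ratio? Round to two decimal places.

Justified trailing P/E = b(1+g)/(r−g) = 0.82×(1+0.078)/(0.128−0.078) = 17.6792

17.68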